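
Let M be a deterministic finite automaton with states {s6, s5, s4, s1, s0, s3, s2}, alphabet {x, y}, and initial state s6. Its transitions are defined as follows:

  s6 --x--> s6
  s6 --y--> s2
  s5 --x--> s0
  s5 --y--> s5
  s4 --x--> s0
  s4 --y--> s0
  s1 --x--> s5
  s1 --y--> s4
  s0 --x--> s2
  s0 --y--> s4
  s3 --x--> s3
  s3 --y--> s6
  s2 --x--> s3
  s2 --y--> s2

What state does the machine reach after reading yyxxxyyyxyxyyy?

start at s6
read 'y': s6 → s2
read 'y': s2 → s2
read 'x': s2 → s3
read 'x': s3 → s3
read 'x': s3 → s3
read 'y': s3 → s6
read 'y': s6 → s2
read 'y': s2 → s2
read 'x': s2 → s3
read 'y': s3 → s6
read 'x': s6 → s6
read 'y': s6 → s2
read 'y': s2 → s2
read 'y': s2 → s2

s2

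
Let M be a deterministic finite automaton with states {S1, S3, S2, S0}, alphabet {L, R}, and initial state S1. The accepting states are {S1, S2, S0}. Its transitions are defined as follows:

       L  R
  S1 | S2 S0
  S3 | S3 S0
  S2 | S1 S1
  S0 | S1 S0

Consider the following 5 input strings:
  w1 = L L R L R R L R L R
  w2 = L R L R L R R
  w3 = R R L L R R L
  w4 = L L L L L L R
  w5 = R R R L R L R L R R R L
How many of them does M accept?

5

w1:
  start at S1
  read 'L': S1 → S2
  read 'L': S2 → S1
  read 'R': S1 → S0
  read 'L': S0 → S1
  read 'R': S1 → S0
  read 'R': S0 → S0
  read 'L': S0 → S1
  read 'R': S1 → S0
  read 'L': S0 → S1
  read 'R': S1 → S0
  end S0, accepted
w2:
  start at S1
  read 'L': S1 → S2
  read 'R': S2 → S1
  read 'L': S1 → S2
  read 'R': S2 → S1
  read 'L': S1 → S2
  read 'R': S2 → S1
  read 'R': S1 → S0
  end S0, accepted
w3:
  start at S1
  read 'R': S1 → S0
  read 'R': S0 → S0
  read 'L': S0 → S1
  read 'L': S1 → S2
  read 'R': S2 → S1
  read 'R': S1 → S0
  read 'L': S0 → S1
  end S1, accepted
w4:
  start at S1
  read 'L': S1 → S2
  read 'L': S2 → S1
  read 'L': S1 → S2
  read 'L': S2 → S1
  read 'L': S1 → S2
  read 'L': S2 → S1
  read 'R': S1 → S0
  end S0, accepted
w5:
  start at S1
  read 'R': S1 → S0
  read 'R': S0 → S0
  read 'R': S0 → S0
  read 'L': S0 → S1
  read 'R': S1 → S0
  read 'L': S0 → S1
  read 'R': S1 → S0
  read 'L': S0 → S1
  read 'R': S1 → S0
  read 'R': S0 → S0
  read 'R': S0 → S0
  read 'L': S0 → S1
  end S1, accepted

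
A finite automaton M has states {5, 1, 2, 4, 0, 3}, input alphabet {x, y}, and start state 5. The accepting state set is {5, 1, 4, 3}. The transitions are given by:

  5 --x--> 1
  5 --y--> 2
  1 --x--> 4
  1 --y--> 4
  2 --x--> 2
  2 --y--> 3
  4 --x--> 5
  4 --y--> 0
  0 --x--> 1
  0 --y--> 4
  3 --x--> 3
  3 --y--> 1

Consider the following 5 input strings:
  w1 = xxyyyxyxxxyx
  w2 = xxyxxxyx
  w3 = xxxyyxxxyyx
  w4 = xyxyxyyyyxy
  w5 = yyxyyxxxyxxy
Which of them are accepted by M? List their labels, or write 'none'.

w1: Trace: 5 -x-> 1 -x-> 4 -y-> 0 -y-> 4 -y-> 0 -x-> 1 -y-> 4 -x-> 5 -x-> 1 -x-> 4 -y-> 0 -x-> 1  → end 1, accepted
w2: Trace: 5 -x-> 1 -x-> 4 -y-> 0 -x-> 1 -x-> 4 -x-> 5 -y-> 2 -x-> 2  → end 2, rejected
w3: Trace: 5 -x-> 1 -x-> 4 -x-> 5 -y-> 2 -y-> 3 -x-> 3 -x-> 3 -x-> 3 -y-> 1 -y-> 4 -x-> 5  → end 5, accepted
w4: Trace: 5 -x-> 1 -y-> 4 -x-> 5 -y-> 2 -x-> 2 -y-> 3 -y-> 1 -y-> 4 -y-> 0 -x-> 1 -y-> 4  → end 4, accepted
w5: Trace: 5 -y-> 2 -y-> 3 -x-> 3 -y-> 1 -y-> 4 -x-> 5 -x-> 1 -x-> 4 -y-> 0 -x-> 1 -x-> 4 -y-> 0  → end 0, rejected

w1, w3, w4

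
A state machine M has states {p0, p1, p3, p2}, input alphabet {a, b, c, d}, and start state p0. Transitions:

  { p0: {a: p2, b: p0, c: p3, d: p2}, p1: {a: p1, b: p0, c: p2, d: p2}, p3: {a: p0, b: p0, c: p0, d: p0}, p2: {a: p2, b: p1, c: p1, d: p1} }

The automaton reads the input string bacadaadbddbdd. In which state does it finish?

Trace: p0 -b-> p0 -a-> p2 -c-> p1 -a-> p1 -d-> p2 -a-> p2 -a-> p2 -d-> p1 -b-> p0 -d-> p2 -d-> p1 -b-> p0 -d-> p2 -d-> p1

p1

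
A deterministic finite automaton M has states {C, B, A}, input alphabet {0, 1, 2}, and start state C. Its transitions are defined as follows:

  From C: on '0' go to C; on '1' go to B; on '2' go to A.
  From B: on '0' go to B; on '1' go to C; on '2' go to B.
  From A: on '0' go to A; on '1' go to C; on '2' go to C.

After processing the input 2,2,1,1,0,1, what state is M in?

Trace: C -2-> A -2-> C -1-> B -1-> C -0-> C -1-> B

B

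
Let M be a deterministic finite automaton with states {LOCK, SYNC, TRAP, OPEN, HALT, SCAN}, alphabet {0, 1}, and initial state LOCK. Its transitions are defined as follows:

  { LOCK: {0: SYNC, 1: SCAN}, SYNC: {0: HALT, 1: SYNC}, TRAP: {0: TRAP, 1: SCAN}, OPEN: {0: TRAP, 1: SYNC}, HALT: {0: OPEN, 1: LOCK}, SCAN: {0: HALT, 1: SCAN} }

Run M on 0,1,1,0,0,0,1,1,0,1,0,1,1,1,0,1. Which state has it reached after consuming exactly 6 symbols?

LOCK → SYNC → SYNC → SYNC → HALT → OPEN → TRAP
After 6 symbols: TRAP.

TRAP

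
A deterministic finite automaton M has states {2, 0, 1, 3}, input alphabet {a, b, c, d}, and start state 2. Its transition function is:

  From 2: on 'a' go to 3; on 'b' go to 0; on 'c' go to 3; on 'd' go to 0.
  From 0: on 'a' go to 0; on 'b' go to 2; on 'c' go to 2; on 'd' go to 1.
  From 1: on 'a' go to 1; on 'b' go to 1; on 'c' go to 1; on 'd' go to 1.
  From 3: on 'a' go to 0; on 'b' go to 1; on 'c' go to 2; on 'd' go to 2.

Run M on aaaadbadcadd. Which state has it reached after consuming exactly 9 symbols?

1

2 → 3 → 0 → 0 → 0 → 1 → 1 → 1 → 1 → 1
After 9 symbols: 1.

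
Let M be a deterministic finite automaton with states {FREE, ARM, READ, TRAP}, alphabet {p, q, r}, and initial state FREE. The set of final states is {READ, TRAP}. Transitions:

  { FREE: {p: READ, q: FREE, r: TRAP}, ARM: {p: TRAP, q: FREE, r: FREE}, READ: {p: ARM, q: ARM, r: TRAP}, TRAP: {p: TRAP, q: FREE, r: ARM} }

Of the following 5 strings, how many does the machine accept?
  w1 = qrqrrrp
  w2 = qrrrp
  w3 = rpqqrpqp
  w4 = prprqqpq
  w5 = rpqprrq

3

w1:
  start at FREE
  read 'q': FREE → FREE
  read 'r': FREE → TRAP
  read 'q': TRAP → FREE
  read 'r': FREE → TRAP
  read 'r': TRAP → ARM
  read 'r': ARM → FREE
  read 'p': FREE → READ
  end READ, accepted
w2:
  start at FREE
  read 'q': FREE → FREE
  read 'r': FREE → TRAP
  read 'r': TRAP → ARM
  read 'r': ARM → FREE
  read 'p': FREE → READ
  end READ, accepted
w3:
  start at FREE
  read 'r': FREE → TRAP
  read 'p': TRAP → TRAP
  read 'q': TRAP → FREE
  read 'q': FREE → FREE
  read 'r': FREE → TRAP
  read 'p': TRAP → TRAP
  read 'q': TRAP → FREE
  read 'p': FREE → READ
  end READ, accepted
w4:
  start at FREE
  read 'p': FREE → READ
  read 'r': READ → TRAP
  read 'p': TRAP → TRAP
  read 'r': TRAP → ARM
  read 'q': ARM → FREE
  read 'q': FREE → FREE
  read 'p': FREE → READ
  read 'q': READ → ARM
  end ARM, rejected
w5:
  start at FREE
  read 'r': FREE → TRAP
  read 'p': TRAP → TRAP
  read 'q': TRAP → FREE
  read 'p': FREE → READ
  read 'r': READ → TRAP
  read 'r': TRAP → ARM
  read 'q': ARM → FREE
  end FREE, rejected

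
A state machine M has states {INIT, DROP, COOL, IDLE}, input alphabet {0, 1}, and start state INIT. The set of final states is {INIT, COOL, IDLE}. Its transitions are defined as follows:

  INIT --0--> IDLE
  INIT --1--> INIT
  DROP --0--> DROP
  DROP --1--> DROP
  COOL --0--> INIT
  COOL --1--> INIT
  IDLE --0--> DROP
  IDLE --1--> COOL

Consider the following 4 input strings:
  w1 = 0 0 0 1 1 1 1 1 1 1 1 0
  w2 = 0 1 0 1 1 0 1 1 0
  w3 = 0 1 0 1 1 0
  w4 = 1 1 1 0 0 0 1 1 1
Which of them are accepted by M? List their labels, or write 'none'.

w1: Trace: INIT -0-> IDLE -0-> DROP -0-> DROP -1-> DROP -1-> DROP -1-> DROP -1-> DROP -1-> DROP -1-> DROP -1-> DROP -1-> DROP -0-> DROP  → end DROP, rejected
w2: Trace: INIT -0-> IDLE -1-> COOL -0-> INIT -1-> INIT -1-> INIT -0-> IDLE -1-> COOL -1-> INIT -0-> IDLE  → end IDLE, accepted
w3: Trace: INIT -0-> IDLE -1-> COOL -0-> INIT -1-> INIT -1-> INIT -0-> IDLE  → end IDLE, accepted
w4: Trace: INIT -1-> INIT -1-> INIT -1-> INIT -0-> IDLE -0-> DROP -0-> DROP -1-> DROP -1-> DROP -1-> DROP  → end DROP, rejected

w2, w3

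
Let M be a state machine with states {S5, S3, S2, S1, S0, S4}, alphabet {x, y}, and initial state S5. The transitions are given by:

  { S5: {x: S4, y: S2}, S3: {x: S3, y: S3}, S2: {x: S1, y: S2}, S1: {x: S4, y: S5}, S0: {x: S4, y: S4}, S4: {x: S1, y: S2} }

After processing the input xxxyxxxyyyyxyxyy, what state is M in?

S2

S5 → S4 → S1 → S4 → S2 → S1 → S4 → S1 → S5 → S2 → S2 → S2 → S1 → S5 → S4 → S2 → S2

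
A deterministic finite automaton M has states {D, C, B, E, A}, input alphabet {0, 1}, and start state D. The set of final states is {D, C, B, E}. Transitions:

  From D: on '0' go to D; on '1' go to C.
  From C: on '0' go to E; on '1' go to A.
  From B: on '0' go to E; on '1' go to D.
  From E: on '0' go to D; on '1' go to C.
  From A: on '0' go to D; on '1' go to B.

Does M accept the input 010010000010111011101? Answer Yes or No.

Yes

start at D
read '0': D → D
read '1': D → C
read '0': C → E
read '0': E → D
read '1': D → C
read '0': C → E
read '0': E → D
read '0': D → D
read '0': D → D
read '0': D → D
read '1': D → C
read '0': C → E
read '1': E → C
read '1': C → A
read '1': A → B
read '0': B → E
read '1': E → C
read '1': C → A
read '1': A → B
read '0': B → E
read '1': E → C
End state C is accepting.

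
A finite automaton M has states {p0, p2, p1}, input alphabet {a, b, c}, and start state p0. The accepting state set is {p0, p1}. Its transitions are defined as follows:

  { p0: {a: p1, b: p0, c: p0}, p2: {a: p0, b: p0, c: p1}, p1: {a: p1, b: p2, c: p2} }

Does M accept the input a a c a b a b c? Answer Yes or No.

p0 → p1 → p1 → p2 → p0 → p0 → p1 → p2 → p1
End state p1 is accepting.

Yes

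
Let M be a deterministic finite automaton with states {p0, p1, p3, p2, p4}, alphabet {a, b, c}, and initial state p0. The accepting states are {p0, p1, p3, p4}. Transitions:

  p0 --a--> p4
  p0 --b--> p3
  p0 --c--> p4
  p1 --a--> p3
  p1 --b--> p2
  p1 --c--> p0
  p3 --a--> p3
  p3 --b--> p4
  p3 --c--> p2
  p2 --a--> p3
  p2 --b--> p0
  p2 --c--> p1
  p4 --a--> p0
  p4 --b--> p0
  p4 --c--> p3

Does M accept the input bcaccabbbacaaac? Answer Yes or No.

No

p0 → p3 → p2 → p3 → p2 → p1 → p3 → p4 → p0 → p3 → p3 → p2 → p3 → p3 → p3 → p2
End state p2 is not accepting.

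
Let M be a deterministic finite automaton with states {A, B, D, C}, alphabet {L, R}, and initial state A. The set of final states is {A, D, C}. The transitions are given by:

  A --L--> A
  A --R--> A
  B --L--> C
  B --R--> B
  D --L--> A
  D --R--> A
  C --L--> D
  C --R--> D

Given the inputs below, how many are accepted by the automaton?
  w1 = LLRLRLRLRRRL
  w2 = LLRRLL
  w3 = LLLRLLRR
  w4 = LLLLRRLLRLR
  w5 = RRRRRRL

5

w1: Trace: A -L-> A -L-> A -R-> A -L-> A -R-> A -L-> A -R-> A -L-> A -R-> A -R-> A -R-> A -L-> A  → end A, accepted
w2: Trace: A -L-> A -L-> A -R-> A -R-> A -L-> A -L-> A  → end A, accepted
w3: Trace: A -L-> A -L-> A -L-> A -R-> A -L-> A -L-> A -R-> A -R-> A  → end A, accepted
w4: Trace: A -L-> A -L-> A -L-> A -L-> A -R-> A -R-> A -L-> A -L-> A -R-> A -L-> A -R-> A  → end A, accepted
w5: Trace: A -R-> A -R-> A -R-> A -R-> A -R-> A -R-> A -L-> A  → end A, accepted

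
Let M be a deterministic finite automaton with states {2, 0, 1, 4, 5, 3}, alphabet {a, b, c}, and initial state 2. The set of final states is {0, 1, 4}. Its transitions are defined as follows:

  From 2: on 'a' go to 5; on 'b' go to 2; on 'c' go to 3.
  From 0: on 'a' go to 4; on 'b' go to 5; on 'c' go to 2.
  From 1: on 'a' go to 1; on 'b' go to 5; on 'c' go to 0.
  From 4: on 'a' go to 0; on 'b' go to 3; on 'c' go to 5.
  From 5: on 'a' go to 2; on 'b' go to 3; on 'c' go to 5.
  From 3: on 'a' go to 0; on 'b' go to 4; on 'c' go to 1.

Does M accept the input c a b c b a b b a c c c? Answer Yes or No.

2 → 3 → 0 → 5 → 5 → 3 → 0 → 5 → 3 → 0 → 2 → 3 → 1
End state 1 is accepting.

Yes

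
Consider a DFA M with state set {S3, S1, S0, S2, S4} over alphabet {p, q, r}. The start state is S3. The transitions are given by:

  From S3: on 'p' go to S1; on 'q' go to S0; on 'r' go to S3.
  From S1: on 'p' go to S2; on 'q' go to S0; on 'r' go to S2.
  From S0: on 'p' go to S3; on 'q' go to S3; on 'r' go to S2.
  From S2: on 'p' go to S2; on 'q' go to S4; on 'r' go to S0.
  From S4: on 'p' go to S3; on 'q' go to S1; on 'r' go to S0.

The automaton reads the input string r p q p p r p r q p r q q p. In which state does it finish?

S3 → S3 → S1 → S0 → S3 → S1 → S2 → S2 → S0 → S3 → S1 → S2 → S4 → S1 → S2

S2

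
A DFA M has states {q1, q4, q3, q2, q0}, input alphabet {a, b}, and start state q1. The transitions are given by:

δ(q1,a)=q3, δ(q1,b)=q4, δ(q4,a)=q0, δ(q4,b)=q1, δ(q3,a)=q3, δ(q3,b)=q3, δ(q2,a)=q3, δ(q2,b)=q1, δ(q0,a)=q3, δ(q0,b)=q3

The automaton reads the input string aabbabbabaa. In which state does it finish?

q3

q1 → q3 → q3 → q3 → q3 → q3 → q3 → q3 → q3 → q3 → q3 → q3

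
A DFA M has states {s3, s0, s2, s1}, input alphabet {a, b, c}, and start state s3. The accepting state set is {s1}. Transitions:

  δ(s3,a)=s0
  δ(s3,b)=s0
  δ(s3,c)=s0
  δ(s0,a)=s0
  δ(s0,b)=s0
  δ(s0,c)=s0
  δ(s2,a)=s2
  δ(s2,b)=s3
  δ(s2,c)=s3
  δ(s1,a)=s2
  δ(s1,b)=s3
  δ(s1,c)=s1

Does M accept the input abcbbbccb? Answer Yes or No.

s3 → s0 → s0 → s0 → s0 → s0 → s0 → s0 → s0 → s0
End state s0 is not accepting.

No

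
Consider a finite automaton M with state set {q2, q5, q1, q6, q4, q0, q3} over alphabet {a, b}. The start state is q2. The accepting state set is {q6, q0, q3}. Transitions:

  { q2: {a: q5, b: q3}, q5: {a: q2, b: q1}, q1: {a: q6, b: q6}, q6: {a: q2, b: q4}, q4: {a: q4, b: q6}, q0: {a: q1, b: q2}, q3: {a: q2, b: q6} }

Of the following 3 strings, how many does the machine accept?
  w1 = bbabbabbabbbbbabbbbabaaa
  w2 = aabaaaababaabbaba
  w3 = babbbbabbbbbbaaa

0

w1: q2 → q3 → q6 → q2 → q3 → q6 → q2 → q3 → q6 → q2 → q3 → q6 → q4 → q6 → q4 → q4 → q6 → q4 → q6 → q4 → q4 → q6 → q2 → q5 → q2  → end q2, rejected
w2: q2 → q5 → q2 → q3 → q2 → q5 → q2 → q5 → q1 → q6 → q4 → q4 → q4 → q6 → q4 → q4 → q6 → q2  → end q2, rejected
w3: q2 → q3 → q2 → q3 → q6 → q4 → q6 → q2 → q3 → q6 → q4 → q6 → q4 → q6 → q2 → q5 → q2  → end q2, rejected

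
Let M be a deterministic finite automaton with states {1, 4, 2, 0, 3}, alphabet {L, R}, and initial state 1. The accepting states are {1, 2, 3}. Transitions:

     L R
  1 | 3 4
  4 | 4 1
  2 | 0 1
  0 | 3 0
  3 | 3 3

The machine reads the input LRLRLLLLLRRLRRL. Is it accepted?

start at 1
read 'L': 1 → 3
read 'R': 3 → 3
read 'L': 3 → 3
read 'R': 3 → 3
read 'L': 3 → 3
read 'L': 3 → 3
read 'L': 3 → 3
read 'L': 3 → 3
read 'L': 3 → 3
read 'R': 3 → 3
read 'R': 3 → 3
read 'L': 3 → 3
read 'R': 3 → 3
read 'R': 3 → 3
read 'L': 3 → 3
End state 3 is accepting.

Yes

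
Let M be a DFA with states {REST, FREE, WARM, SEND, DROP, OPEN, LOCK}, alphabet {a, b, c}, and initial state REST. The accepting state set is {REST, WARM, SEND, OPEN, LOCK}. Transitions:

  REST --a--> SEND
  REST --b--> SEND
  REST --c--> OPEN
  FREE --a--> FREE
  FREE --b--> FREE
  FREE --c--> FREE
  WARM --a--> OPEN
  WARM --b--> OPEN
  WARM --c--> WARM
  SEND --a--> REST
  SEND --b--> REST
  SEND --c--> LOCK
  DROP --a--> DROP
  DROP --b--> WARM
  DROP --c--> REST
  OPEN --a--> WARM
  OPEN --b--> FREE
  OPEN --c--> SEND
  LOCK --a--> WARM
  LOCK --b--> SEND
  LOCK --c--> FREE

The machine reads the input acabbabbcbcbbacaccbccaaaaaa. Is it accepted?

No

Trace: REST -a-> SEND -c-> LOCK -a-> WARM -b-> OPEN -b-> FREE -a-> FREE -b-> FREE -b-> FREE -c-> FREE -b-> FREE -c-> FREE -b-> FREE -b-> FREE -a-> FREE -c-> FREE -a-> FREE -c-> FREE -c-> FREE -b-> FREE -c-> FREE -c-> FREE -a-> FREE -a-> FREE -a-> FREE -a-> FREE -a-> FREE -a-> FREE
End state FREE is not accepting.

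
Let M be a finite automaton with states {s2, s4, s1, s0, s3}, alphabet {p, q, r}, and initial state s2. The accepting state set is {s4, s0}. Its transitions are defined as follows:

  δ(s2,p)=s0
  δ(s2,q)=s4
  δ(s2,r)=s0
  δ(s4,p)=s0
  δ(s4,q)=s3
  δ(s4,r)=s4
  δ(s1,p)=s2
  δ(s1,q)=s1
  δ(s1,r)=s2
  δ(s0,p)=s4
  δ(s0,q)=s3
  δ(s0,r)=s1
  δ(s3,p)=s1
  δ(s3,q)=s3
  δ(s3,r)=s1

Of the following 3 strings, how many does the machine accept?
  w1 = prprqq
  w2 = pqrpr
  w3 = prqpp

w1: s2 → s0 → s1 → s2 → s0 → s3 → s3  → end s3, rejected
w2: s2 → s0 → s3 → s1 → s2 → s0  → end s0, accepted
w3: s2 → s0 → s1 → s1 → s2 → s0  → end s0, accepted

2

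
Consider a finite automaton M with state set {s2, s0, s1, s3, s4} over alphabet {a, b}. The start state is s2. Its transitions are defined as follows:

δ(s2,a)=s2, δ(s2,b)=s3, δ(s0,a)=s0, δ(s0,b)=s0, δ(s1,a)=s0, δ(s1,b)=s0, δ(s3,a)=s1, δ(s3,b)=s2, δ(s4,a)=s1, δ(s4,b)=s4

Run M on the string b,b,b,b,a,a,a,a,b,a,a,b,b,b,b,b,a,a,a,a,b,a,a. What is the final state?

start at s2
read 'b': s2 → s3
read 'b': s3 → s2
read 'b': s2 → s3
read 'b': s3 → s2
read 'a': s2 → s2
read 'a': s2 → s2
read 'a': s2 → s2
read 'a': s2 → s2
read 'b': s2 → s3
read 'a': s3 → s1
read 'a': s1 → s0
read 'b': s0 → s0
read 'b': s0 → s0
read 'b': s0 → s0
read 'b': s0 → s0
read 'b': s0 → s0
read 'a': s0 → s0
read 'a': s0 → s0
read 'a': s0 → s0
read 'a': s0 → s0
read 'b': s0 → s0
read 'a': s0 → s0
read 'a': s0 → s0

s0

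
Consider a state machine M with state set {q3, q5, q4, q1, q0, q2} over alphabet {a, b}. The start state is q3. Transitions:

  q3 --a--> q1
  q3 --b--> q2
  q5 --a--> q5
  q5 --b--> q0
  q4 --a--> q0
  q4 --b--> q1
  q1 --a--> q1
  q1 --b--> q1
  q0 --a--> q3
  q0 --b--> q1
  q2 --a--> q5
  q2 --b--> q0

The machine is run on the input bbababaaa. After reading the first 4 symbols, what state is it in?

q2

start at q3
read 'b': q3 → q2
read 'b': q2 → q0
read 'a': q0 → q3
read 'b': q3 → q2
After 4 symbols: q2.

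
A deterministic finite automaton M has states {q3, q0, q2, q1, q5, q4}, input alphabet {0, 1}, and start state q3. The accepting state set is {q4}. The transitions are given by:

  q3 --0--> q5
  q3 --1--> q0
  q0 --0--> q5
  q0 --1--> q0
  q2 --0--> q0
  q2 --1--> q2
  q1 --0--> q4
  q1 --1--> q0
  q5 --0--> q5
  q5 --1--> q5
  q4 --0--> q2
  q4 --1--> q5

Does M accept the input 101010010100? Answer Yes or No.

No

start at q3
read '1': q3 → q0
read '0': q0 → q5
read '1': q5 → q5
read '0': q5 → q5
read '1': q5 → q5
read '0': q5 → q5
read '0': q5 → q5
read '1': q5 → q5
read '0': q5 → q5
read '1': q5 → q5
read '0': q5 → q5
read '0': q5 → q5
End state q5 is not accepting.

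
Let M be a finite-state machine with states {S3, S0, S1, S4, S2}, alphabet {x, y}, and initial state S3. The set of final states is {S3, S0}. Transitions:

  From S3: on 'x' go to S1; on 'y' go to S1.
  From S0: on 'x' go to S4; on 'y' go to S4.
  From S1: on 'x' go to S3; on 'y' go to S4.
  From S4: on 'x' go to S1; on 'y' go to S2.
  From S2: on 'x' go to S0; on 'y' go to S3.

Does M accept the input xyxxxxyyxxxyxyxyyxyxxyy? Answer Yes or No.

S3 → S1 → S4 → S1 → S3 → S1 → S3 → S1 → S4 → S1 → S3 → S1 → S4 → S1 → S4 → S1 → S4 → S2 → S0 → S4 → S1 → S3 → S1 → S4
End state S4 is not accepting.

No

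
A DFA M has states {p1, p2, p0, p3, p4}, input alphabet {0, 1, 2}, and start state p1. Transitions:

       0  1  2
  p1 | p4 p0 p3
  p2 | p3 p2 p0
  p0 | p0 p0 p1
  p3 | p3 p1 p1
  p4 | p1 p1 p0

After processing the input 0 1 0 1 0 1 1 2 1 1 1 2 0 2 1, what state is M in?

p0

start at p1
read '0': p1 → p4
read '1': p4 → p1
read '0': p1 → p4
read '1': p4 → p1
read '0': p1 → p4
read '1': p4 → p1
read '1': p1 → p0
read '2': p0 → p1
read '1': p1 → p0
read '1': p0 → p0
read '1': p0 → p0
read '2': p0 → p1
read '0': p1 → p4
read '2': p4 → p0
read '1': p0 → p0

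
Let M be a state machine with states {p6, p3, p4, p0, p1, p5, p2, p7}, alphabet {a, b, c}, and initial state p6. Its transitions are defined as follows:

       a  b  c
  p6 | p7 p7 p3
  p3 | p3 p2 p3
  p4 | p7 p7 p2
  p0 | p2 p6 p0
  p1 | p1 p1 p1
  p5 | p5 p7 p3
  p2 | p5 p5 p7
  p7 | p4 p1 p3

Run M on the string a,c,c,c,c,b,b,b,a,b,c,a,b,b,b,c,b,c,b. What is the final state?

Trace: p6 -a-> p7 -c-> p3 -c-> p3 -c-> p3 -c-> p3 -b-> p2 -b-> p5 -b-> p7 -a-> p4 -b-> p7 -c-> p3 -a-> p3 -b-> p2 -b-> p5 -b-> p7 -c-> p3 -b-> p2 -c-> p7 -b-> p1

p1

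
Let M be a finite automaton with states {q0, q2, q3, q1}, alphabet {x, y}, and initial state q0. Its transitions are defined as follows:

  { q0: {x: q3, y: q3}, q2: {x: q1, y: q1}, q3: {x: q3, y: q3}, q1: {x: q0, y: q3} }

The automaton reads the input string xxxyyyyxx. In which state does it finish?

q3

q0 → q3 → q3 → q3 → q3 → q3 → q3 → q3 → q3 → q3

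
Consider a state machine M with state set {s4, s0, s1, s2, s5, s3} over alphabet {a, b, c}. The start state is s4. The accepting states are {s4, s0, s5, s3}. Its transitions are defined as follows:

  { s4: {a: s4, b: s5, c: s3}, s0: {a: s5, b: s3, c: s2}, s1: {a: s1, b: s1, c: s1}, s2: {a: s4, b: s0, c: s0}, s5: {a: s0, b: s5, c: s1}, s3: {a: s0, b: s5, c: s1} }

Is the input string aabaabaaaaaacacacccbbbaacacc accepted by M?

No

start at s4
read 'a': s4 → s4
read 'a': s4 → s4
read 'b': s4 → s5
read 'a': s5 → s0
read 'a': s0 → s5
read 'b': s5 → s5
read 'a': s5 → s0
read 'a': s0 → s5
read 'a': s5 → s0
read 'a': s0 → s5
read 'a': s5 → s0
read 'a': s0 → s5
read 'c': s5 → s1
read 'a': s1 → s1
read 'c': s1 → s1
read 'a': s1 → s1
read 'c': s1 → s1
read 'c': s1 → s1
read 'c': s1 → s1
read 'b': s1 → s1
read 'b': s1 → s1
read 'b': s1 → s1
read 'a': s1 → s1
read 'a': s1 → s1
read 'c': s1 → s1
read 'a': s1 → s1
read 'c': s1 → s1
read 'c': s1 → s1
End state s1 is not accepting.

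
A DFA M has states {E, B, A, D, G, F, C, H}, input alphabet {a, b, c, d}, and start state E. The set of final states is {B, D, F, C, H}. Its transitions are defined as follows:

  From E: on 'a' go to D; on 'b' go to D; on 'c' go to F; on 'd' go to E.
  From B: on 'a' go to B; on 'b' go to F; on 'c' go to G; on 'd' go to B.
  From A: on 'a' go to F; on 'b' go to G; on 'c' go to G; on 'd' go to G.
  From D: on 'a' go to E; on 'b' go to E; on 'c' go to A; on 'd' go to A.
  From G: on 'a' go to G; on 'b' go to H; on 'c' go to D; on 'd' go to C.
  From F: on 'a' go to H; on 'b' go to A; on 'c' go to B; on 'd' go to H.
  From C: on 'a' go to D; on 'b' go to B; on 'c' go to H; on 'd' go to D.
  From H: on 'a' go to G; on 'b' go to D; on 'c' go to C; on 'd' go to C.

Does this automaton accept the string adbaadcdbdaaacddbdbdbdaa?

No

Trace: E -a-> D -d-> A -b-> G -a-> G -a-> G -d-> C -c-> H -d-> C -b-> B -d-> B -a-> B -a-> B -a-> B -c-> G -d-> C -d-> D -b-> E -d-> E -b-> D -d-> A -b-> G -d-> C -a-> D -a-> E
End state E is not accepting.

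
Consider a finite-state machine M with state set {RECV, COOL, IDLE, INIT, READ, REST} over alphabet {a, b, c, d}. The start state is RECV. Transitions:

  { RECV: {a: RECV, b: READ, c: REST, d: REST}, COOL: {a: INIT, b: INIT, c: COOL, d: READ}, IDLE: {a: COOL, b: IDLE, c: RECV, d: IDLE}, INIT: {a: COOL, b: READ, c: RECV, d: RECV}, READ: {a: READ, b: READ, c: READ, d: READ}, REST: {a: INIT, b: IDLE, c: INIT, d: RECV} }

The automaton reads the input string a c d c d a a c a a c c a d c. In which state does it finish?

REST

RECV → RECV → REST → RECV → REST → RECV → RECV → RECV → REST → INIT → COOL → COOL → COOL → INIT → RECV → REST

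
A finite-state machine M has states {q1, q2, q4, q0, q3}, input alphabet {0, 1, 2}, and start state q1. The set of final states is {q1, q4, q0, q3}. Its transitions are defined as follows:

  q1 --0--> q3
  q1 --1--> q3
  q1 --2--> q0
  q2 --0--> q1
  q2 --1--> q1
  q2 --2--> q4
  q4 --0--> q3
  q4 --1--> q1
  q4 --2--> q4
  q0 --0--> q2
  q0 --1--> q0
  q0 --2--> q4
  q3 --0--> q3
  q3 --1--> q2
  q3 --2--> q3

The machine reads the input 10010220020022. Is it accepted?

start at q1
read '1': q1 → q3
read '0': q3 → q3
read '0': q3 → q3
read '1': q3 → q2
read '0': q2 → q1
read '2': q1 → q0
read '2': q0 → q4
read '0': q4 → q3
read '0': q3 → q3
read '2': q3 → q3
read '0': q3 → q3
read '0': q3 → q3
read '2': q3 → q3
read '2': q3 → q3
End state q3 is accepting.

Yes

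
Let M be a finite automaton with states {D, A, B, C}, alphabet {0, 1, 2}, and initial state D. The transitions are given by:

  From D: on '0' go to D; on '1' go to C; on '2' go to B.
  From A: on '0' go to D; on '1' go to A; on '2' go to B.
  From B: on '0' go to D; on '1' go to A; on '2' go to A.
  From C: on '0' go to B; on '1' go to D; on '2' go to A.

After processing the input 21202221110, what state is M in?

D → B → A → B → D → B → A → B → A → A → A → D

D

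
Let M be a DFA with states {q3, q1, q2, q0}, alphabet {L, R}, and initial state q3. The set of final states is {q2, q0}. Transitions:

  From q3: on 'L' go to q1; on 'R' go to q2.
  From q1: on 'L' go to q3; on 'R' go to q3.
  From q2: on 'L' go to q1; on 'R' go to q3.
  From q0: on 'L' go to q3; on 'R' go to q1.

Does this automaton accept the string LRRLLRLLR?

Yes

q3 → q1 → q3 → q2 → q1 → q3 → q2 → q1 → q3 → q2
End state q2 is accepting.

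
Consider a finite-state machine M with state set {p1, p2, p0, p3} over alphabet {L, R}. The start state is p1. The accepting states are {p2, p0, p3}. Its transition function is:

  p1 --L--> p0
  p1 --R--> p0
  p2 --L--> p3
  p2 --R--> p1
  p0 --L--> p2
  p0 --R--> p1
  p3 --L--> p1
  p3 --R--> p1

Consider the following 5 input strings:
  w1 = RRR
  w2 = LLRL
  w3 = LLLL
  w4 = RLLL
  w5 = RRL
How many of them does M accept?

w1: Trace: p1 -R-> p0 -R-> p1 -R-> p0  → end p0, accepted
w2: Trace: p1 -L-> p0 -L-> p2 -R-> p1 -L-> p0  → end p0, accepted
w3: Trace: p1 -L-> p0 -L-> p2 -L-> p3 -L-> p1  → end p1, rejected
w4: Trace: p1 -R-> p0 -L-> p2 -L-> p3 -L-> p1  → end p1, rejected
w5: Trace: p1 -R-> p0 -R-> p1 -L-> p0  → end p0, accepted

3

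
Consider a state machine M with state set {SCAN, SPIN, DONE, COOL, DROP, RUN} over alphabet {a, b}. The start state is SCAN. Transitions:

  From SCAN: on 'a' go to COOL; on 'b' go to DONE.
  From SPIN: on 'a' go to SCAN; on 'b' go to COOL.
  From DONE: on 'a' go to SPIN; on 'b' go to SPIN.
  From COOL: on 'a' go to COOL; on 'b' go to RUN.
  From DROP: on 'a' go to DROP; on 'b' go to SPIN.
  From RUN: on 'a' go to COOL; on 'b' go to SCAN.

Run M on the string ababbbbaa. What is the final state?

COOL

start at SCAN
read 'a': SCAN → COOL
read 'b': COOL → RUN
read 'a': RUN → COOL
read 'b': COOL → RUN
read 'b': RUN → SCAN
read 'b': SCAN → DONE
read 'b': DONE → SPIN
read 'a': SPIN → SCAN
read 'a': SCAN → COOL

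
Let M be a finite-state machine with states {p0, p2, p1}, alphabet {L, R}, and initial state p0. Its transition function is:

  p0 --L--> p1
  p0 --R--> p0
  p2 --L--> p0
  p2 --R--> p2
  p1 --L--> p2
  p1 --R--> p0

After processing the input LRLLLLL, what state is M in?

p0 → p1 → p0 → p1 → p2 → p0 → p1 → p2

p2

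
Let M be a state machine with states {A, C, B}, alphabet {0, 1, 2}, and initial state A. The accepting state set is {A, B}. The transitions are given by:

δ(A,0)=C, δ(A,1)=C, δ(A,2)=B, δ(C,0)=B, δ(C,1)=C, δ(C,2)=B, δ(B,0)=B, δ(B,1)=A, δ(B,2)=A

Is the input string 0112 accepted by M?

Trace: A -0-> C -1-> C -1-> C -2-> B
End state B is accepting.

Yes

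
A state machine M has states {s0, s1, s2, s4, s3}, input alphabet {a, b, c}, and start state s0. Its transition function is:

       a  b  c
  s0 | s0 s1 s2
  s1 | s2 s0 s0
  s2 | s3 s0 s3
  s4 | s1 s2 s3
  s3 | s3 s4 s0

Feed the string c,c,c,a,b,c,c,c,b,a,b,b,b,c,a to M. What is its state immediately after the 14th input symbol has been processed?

s2

s0 → s2 → s3 → s0 → s0 → s1 → s0 → s2 → s3 → s4 → s1 → s0 → s1 → s0 → s2
After 14 symbols: s2.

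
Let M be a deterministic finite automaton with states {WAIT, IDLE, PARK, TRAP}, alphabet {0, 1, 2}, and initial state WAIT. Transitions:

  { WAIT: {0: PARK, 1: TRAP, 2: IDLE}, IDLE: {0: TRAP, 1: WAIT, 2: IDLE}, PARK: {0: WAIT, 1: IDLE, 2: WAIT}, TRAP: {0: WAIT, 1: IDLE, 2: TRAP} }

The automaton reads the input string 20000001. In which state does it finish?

TRAP

Trace: WAIT -2-> IDLE -0-> TRAP -0-> WAIT -0-> PARK -0-> WAIT -0-> PARK -0-> WAIT -1-> TRAP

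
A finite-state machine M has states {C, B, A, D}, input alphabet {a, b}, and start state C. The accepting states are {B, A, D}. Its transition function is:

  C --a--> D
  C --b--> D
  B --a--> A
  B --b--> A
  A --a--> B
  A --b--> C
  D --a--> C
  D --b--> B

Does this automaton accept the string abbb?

No

start at C
read 'a': C → D
read 'b': D → B
read 'b': B → A
read 'b': A → C
End state C is not accepting.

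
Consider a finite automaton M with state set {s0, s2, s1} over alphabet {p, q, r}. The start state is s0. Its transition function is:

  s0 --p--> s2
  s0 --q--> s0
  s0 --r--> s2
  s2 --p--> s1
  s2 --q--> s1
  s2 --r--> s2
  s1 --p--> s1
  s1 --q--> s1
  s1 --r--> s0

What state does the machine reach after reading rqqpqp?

start at s0
read 'r': s0 → s2
read 'q': s2 → s1
read 'q': s1 → s1
read 'p': s1 → s1
read 'q': s1 → s1
read 'p': s1 → s1

s1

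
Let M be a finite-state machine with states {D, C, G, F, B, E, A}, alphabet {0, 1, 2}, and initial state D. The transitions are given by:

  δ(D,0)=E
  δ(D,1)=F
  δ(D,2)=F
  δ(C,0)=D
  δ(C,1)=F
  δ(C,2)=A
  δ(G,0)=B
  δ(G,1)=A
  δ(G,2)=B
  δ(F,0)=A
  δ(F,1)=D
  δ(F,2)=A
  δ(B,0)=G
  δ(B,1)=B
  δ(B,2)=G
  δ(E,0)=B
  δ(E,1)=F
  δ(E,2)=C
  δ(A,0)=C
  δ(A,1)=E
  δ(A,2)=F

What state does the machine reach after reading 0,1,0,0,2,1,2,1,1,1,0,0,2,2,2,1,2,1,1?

Trace: D -0-> E -1-> F -0-> A -0-> C -2-> A -1-> E -2-> C -1-> F -1-> D -1-> F -0-> A -0-> C -2-> A -2-> F -2-> A -1-> E -2-> C -1-> F -1-> D

D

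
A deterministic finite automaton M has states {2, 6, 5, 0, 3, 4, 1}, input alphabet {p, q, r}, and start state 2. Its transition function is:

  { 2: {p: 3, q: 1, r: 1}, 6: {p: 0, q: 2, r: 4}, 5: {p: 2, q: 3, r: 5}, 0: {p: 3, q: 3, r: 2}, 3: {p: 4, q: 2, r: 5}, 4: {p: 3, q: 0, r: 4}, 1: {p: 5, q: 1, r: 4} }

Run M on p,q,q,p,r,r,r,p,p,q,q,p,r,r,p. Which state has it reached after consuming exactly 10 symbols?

2 → 3 → 2 → 1 → 5 → 5 → 5 → 5 → 2 → 3 → 2
After 10 symbols: 2.

2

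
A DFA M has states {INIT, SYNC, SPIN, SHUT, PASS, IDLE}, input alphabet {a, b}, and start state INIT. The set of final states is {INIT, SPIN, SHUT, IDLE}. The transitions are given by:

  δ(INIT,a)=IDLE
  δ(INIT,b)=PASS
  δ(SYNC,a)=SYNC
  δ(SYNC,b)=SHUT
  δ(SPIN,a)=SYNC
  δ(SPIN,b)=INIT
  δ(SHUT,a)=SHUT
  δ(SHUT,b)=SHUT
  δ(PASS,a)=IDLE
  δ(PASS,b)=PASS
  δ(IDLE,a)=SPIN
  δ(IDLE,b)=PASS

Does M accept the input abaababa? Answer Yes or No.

Trace: INIT -a-> IDLE -b-> PASS -a-> IDLE -a-> SPIN -b-> INIT -a-> IDLE -b-> PASS -a-> IDLE
End state IDLE is accepting.

Yes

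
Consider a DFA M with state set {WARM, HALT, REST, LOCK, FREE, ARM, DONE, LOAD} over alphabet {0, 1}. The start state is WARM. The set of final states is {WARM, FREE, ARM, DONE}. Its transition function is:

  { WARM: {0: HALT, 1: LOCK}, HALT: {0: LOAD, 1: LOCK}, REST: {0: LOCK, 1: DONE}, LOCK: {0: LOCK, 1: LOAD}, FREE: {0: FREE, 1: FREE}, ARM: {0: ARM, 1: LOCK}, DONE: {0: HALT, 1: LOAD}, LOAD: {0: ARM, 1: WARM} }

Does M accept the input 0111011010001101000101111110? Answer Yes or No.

start at WARM
read '0': WARM → HALT
read '1': HALT → LOCK
read '1': LOCK → LOAD
read '1': LOAD → WARM
read '0': WARM → HALT
read '1': HALT → LOCK
read '1': LOCK → LOAD
read '0': LOAD → ARM
read '1': ARM → LOCK
read '0': LOCK → LOCK
read '0': LOCK → LOCK
read '0': LOCK → LOCK
read '1': LOCK → LOAD
read '1': LOAD → WARM
read '0': WARM → HALT
read '1': HALT → LOCK
read '0': LOCK → LOCK
read '0': LOCK → LOCK
read '0': LOCK → LOCK
read '1': LOCK → LOAD
read '0': LOAD → ARM
read '1': ARM → LOCK
read '1': LOCK → LOAD
read '1': LOAD → WARM
read '1': WARM → LOCK
read '1': LOCK → LOAD
read '1': LOAD → WARM
read '0': WARM → HALT
End state HALT is not accepting.

No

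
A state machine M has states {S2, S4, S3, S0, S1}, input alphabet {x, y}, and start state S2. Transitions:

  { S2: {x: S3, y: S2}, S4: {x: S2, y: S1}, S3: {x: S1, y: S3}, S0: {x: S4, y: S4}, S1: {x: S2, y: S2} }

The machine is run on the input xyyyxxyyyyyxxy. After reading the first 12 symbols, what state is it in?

S3

start at S2
read 'x': S2 → S3
read 'y': S3 → S3
read 'y': S3 → S3
read 'y': S3 → S3
read 'x': S3 → S1
read 'x': S1 → S2
read 'y': S2 → S2
read 'y': S2 → S2
read 'y': S2 → S2
read 'y': S2 → S2
read 'y': S2 → S2
read 'x': S2 → S3
After 12 symbols: S3.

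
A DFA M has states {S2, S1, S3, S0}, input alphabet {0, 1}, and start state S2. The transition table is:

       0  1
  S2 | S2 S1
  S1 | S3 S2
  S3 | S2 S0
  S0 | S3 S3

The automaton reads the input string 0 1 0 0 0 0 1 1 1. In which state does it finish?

start at S2
read '0': S2 → S2
read '1': S2 → S1
read '0': S1 → S3
read '0': S3 → S2
read '0': S2 → S2
read '0': S2 → S2
read '1': S2 → S1
read '1': S1 → S2
read '1': S2 → S1

S1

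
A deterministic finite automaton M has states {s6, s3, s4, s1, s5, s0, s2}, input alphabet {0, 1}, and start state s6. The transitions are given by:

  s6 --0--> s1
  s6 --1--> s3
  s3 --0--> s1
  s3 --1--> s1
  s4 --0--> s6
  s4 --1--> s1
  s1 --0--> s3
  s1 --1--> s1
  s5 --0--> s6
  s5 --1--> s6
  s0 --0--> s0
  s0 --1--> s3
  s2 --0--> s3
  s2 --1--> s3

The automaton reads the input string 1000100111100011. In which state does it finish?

s1

Trace: s6 -1-> s3 -0-> s1 -0-> s3 -0-> s1 -1-> s1 -0-> s3 -0-> s1 -1-> s1 -1-> s1 -1-> s1 -1-> s1 -0-> s3 -0-> s1 -0-> s3 -1-> s1 -1-> s1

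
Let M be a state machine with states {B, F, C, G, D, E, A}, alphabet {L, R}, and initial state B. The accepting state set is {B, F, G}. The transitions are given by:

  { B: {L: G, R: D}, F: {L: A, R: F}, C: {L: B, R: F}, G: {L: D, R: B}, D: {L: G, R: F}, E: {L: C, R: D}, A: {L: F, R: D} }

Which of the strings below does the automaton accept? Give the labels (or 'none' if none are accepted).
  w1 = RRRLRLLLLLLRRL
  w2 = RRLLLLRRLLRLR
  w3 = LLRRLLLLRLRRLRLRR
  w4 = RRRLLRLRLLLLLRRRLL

w4

w1:
  start at B
  read 'R': B → D
  read 'R': D → F
  read 'R': F → F
  read 'L': F → A
  read 'R': A → D
  read 'L': D → G
  read 'L': G → D
  read 'L': D → G
  read 'L': G → D
  read 'L': D → G
  read 'L': G → D
  read 'R': D → F
  read 'R': F → F
  read 'L': F → A
  end A, rejected
w2:
  start at B
  read 'R': B → D
  read 'R': D → F
  read 'L': F → A
  read 'L': A → F
  read 'L': F → A
  read 'L': A → F
  read 'R': F → F
  read 'R': F → F
  read 'L': F → A
  read 'L': A → F
  read 'R': F → F
  read 'L': F → A
  read 'R': A → D
  end D, rejected
w3:
  start at B
  read 'L': B → G
  read 'L': G → D
  read 'R': D → F
  read 'R': F → F
  read 'L': F → A
  read 'L': A → F
  read 'L': F → A
  read 'L': A → F
  read 'R': F → F
  read 'L': F → A
  read 'R': A → D
  read 'R': D → F
  read 'L': F → A
  read 'R': A → D
  read 'L': D → G
  read 'R': G → B
  read 'R': B → D
  end D, rejected
w4:
  start at B
  read 'R': B → D
  read 'R': D → F
  read 'R': F → F
  read 'L': F → A
  read 'L': A → F
  read 'R': F → F
  read 'L': F → A
  read 'R': A → D
  read 'L': D → G
  read 'L': G → D
  read 'L': D → G
  read 'L': G → D
  read 'L': D → G
  read 'R': G → B
  read 'R': B → D
  read 'R': D → F
  read 'L': F → A
  read 'L': A → F
  end F, accepted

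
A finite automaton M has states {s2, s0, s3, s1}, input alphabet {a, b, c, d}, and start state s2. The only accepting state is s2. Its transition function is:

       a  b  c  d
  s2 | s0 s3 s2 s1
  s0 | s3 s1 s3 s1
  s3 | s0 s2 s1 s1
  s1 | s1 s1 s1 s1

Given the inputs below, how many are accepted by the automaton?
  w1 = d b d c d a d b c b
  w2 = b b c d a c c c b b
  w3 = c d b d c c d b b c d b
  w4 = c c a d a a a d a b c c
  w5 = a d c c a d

w1: Trace: s2 -d-> s1 -b-> s1 -d-> s1 -c-> s1 -d-> s1 -a-> s1 -d-> s1 -b-> s1 -c-> s1 -b-> s1  → end s1, rejected
w2: Trace: s2 -b-> s3 -b-> s2 -c-> s2 -d-> s1 -a-> s1 -c-> s1 -c-> s1 -c-> s1 -b-> s1 -b-> s1  → end s1, rejected
w3: Trace: s2 -c-> s2 -d-> s1 -b-> s1 -d-> s1 -c-> s1 -c-> s1 -d-> s1 -b-> s1 -b-> s1 -c-> s1 -d-> s1 -b-> s1  → end s1, rejected
w4: Trace: s2 -c-> s2 -c-> s2 -a-> s0 -d-> s1 -a-> s1 -a-> s1 -a-> s1 -d-> s1 -a-> s1 -b-> s1 -c-> s1 -c-> s1  → end s1, rejected
w5: Trace: s2 -a-> s0 -d-> s1 -c-> s1 -c-> s1 -a-> s1 -d-> s1  → end s1, rejected

0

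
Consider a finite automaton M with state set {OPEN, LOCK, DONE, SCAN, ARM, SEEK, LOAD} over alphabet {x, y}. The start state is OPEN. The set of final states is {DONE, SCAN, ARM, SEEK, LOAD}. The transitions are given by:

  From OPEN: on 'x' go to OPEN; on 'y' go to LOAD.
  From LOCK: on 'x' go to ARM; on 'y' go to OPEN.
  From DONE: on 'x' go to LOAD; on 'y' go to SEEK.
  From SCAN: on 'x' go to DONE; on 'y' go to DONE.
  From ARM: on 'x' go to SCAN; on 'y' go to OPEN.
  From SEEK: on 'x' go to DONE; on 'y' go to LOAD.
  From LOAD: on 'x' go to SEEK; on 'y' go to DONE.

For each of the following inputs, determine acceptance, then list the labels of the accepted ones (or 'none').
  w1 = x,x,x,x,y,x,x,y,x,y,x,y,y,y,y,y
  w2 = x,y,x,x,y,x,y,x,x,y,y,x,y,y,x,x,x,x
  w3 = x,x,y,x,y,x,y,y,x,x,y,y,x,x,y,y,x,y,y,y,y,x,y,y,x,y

w1: Trace: OPEN -x-> OPEN -x-> OPEN -x-> OPEN -x-> OPEN -y-> LOAD -x-> SEEK -x-> DONE -y-> SEEK -x-> DONE -y-> SEEK -x-> DONE -y-> SEEK -y-> LOAD -y-> DONE -y-> SEEK -y-> LOAD  → end LOAD, accepted
w2: Trace: OPEN -x-> OPEN -y-> LOAD -x-> SEEK -x-> DONE -y-> SEEK -x-> DONE -y-> SEEK -x-> DONE -x-> LOAD -y-> DONE -y-> SEEK -x-> DONE -y-> SEEK -y-> LOAD -x-> SEEK -x-> DONE -x-> LOAD -x-> SEEK  → end SEEK, accepted
w3: Trace: OPEN -x-> OPEN -x-> OPEN -y-> LOAD -x-> SEEK -y-> LOAD -x-> SEEK -y-> LOAD -y-> DONE -x-> LOAD -x-> SEEK -y-> LOAD -y-> DONE -x-> LOAD -x-> SEEK -y-> LOAD -y-> DONE -x-> LOAD -y-> DONE -y-> SEEK -y-> LOAD -y-> DONE -x-> LOAD -y-> DONE -y-> SEEK -x-> DONE -y-> SEEK  → end SEEK, accepted

w1, w2, w3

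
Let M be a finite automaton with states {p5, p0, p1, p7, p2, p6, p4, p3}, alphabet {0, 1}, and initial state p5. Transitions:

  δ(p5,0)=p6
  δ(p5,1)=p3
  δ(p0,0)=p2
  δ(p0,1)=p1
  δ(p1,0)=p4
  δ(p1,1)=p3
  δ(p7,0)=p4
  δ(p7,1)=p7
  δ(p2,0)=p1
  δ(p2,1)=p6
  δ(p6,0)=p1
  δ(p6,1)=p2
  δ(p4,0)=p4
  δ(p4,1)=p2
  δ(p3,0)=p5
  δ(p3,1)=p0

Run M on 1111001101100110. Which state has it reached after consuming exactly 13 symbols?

start at p5
read '1': p5 → p3
read '1': p3 → p0
read '1': p0 → p1
read '1': p1 → p3
read '0': p3 → p5
read '0': p5 → p6
read '1': p6 → p2
read '1': p2 → p6
read '0': p6 → p1
read '1': p1 → p3
read '1': p3 → p0
read '0': p0 → p2
read '0': p2 → p1
After 13 symbols: p1.

p1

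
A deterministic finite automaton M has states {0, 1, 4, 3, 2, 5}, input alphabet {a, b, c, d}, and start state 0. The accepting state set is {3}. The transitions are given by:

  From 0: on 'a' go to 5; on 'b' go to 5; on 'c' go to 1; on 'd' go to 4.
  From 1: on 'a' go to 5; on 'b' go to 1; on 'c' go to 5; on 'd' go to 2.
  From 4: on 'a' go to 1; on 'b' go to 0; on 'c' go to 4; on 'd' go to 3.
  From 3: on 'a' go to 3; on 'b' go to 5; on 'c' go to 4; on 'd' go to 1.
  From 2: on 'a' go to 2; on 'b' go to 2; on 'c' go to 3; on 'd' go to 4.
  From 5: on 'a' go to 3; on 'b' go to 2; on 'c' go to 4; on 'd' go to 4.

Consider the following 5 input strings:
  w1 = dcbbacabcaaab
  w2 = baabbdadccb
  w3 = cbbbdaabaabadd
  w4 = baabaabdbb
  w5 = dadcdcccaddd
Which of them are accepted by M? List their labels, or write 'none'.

w1: 0 → 4 → 4 → 0 → 5 → 3 → 4 → 1 → 1 → 5 → 3 → 3 → 3 → 5  → end 5, rejected
w2: 0 → 5 → 3 → 3 → 5 → 2 → 4 → 1 → 2 → 3 → 4 → 0  → end 0, rejected
w3: 0 → 1 → 1 → 1 → 1 → 2 → 2 → 2 → 2 → 2 → 2 → 2 → 2 → 4 → 3  → end 3, accepted
w4: 0 → 5 → 3 → 3 → 5 → 3 → 3 → 5 → 4 → 0 → 5  → end 5, rejected
w5: 0 → 4 → 1 → 2 → 3 → 1 → 5 → 4 → 4 → 1 → 2 → 4 → 3  → end 3, accepted

w3, w5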